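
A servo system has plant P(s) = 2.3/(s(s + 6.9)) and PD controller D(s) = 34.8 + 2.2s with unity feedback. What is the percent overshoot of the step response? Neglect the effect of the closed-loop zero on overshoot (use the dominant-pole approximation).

Forward path: (34.8 + 2.2s)·2.3/(s(s+6.9)). The closed-loop characteristic equation is s² + (6.9 + 2.3·2.2)s + 2.3·34.8 = 0.
That is s² + 11.96s + 80.04 = 0, so ω_n = 8.947 rad/s and ζ = 11.96/(2·8.947) = 0.6684.
%OS = 100·exp(−πζ/√(1−ζ²)) = 5.94%.

5.94%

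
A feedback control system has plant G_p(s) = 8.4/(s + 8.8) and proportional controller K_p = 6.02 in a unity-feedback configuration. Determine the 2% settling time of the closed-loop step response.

T_s ≈ 0.0674 s

Closed-loop transfer function: T(s) = K_p·G_p(s)/(1 + K_p·G_p(s)) = 50.57/(s + 8.8 + 50.57) = 50.57/(s + 59.37).
Time constant τ = 1/59.37 = 0.01684 s, so the 2% settling time is about 4τ = 0.0674 s.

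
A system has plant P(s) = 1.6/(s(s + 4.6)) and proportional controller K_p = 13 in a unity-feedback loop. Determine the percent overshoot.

16%

From 1 + K_pP(s) = 0: s² + 4.6s + 20.8 = 0 ⇒ ω_n = 4.561, ζ = 0.5043.
%OS = 100·exp(−πζ/√(1−ζ²)) = 100·exp(−π·0.5043/√0.7457) = 16%.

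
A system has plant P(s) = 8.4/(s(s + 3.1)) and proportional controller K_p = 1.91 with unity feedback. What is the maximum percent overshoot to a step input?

26.8%

From 1 + K_pP(s) = 0: s² + 3.1s + 16.04 = 0 ⇒ ω_n = 4.005, ζ = 0.387.
%OS = 100·exp(−πζ/√(1−ζ²)) = 100·exp(−π·0.387/√0.8503) = 26.8%.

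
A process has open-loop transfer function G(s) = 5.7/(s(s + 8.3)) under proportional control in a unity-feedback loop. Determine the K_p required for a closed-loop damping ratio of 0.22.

Closed-loop characteristic equation: s² + 8.3s + K_p·5.7 = 0.
So ω_n = √(5.7K_p) and 2ζω_n = 8.3, giving ζ = 8.3/(2√(5.7K_p)).
Setting ζ = 0.22: √(5.7K_p) = 8.3/(2·0.22) = 18.86, so K_p = 355.8/5.7 = 62.4.

K_p = 62.4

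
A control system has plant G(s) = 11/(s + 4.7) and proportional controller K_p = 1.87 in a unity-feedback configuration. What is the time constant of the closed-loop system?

τ = 0.0396 s

Closed-loop transfer function: T(s) = K_p·G(s)/(1 + K_p·G(s)) = 20.57/(s + 4.7 + 20.57) = 20.57/(s + 25.27).
Time constant τ = 1/25.27 = 0.0396 s.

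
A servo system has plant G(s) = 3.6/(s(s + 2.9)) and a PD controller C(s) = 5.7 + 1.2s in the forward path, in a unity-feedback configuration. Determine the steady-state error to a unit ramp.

0.141

The loop has one pole at the origin (type 1). Velocity error constant K_v = lim_{s→0} s·C(s)G(s) = 5.7·3.6/2.9 = 7.076.
Steady-state error to a unit ramp: e_ss = 1/K_v = 0.141.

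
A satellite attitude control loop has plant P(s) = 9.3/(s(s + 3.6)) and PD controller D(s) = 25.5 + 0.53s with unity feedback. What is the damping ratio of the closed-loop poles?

Forward path: (25.5 + 0.53s)·9.3/(s(s+3.6)). The closed-loop characteristic equation is s² + (3.6 + 9.3·0.53)s + 9.3·25.5 = 0.
That is s² + 8.529s + 237.2 = 0, so ω_n = 15.4 rad/s and ζ = 8.529/(2·15.4) = 0.2769.

ζ = 0.277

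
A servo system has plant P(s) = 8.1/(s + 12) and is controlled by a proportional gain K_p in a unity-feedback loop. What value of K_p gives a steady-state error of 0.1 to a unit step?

K_p = 13.3

The loop is type 0, so e_ss(step) = 1/(1 + K_pos) with K_pos = K_p·P(0).
P(0) = 0.675. Require 1/(1 + K_p·0.675) = 0.1, so 1 + 0.675·K_p = 10.
K_p = (10 − 1)/0.675 = 13.3.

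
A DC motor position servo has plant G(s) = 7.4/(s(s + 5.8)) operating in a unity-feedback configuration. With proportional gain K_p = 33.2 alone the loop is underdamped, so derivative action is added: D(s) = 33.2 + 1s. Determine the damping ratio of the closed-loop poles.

ζ = 0.421

Forward path: (33.2 + 1s)·7.4/(s(s+5.8)). The closed-loop characteristic equation is s² + (5.8 + 7.4·1)s + 7.4·33.2 = 0.
That is s² + 13.2s + 245.7 = 0, so ω_n = 15.67 rad/s and ζ = 13.2/(2·15.67) = 0.4211.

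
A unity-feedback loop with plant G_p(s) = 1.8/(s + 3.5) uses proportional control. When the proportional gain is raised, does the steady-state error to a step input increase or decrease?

decrease

e_ss = 1/(1 + K_p·G_p(0)); a larger K_p raises the denominator, so e_ss decreases.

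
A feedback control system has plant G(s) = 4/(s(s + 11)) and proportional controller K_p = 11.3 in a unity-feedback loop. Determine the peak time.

T_p = 0.813 s

Closed-loop characteristic equation: s² + 11s + 45.2 = 0, so ω_n = 6.723 rad/s and ζ = 11/(2·6.723) = 0.8181.
Damped frequency ω_d = ω_n√(1−ζ²) = 3.867 rad/s, so peak time T_p = π/ω_d = 0.813 s.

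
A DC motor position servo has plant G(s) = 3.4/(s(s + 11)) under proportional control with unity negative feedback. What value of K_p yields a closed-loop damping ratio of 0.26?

K_p = 132

Closed-loop characteristic equation: s² + 11s + K_p·3.4 = 0.
So ω_n = √(3.4K_p) and 2ζω_n = 11, giving ζ = 11/(2√(3.4K_p)).
Setting ζ = 0.26: √(3.4K_p) = 11/(2·0.26) = 21.15, so K_p = 447.5/3.4 = 132.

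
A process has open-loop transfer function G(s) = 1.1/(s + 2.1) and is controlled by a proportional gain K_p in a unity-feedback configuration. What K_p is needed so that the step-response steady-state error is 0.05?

For a type-0 loop with proportional control, e_ss = 1/(1 + K_p·G(0)).
G(0) = 0.5238. Require 1/(1 + K_p·0.5238) = 0.05, so 1 + 0.5238·K_p = 20.
K_p = (20 − 1)/0.5238 = 36.3.

K_p = 36.3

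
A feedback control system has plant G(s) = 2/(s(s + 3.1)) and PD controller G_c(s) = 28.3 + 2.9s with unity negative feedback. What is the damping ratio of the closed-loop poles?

Forward path: (28.3 + 2.9s)·2/(s(s+3.1)). The closed-loop characteristic equation is s² + (3.1 + 2·2.9)s + 2·28.3 = 0.
That is s² + 8.9s + 56.6 = 0, so ω_n = 7.523 rad/s and ζ = 8.9/(2·7.523) = 0.5915.

ζ = 0.591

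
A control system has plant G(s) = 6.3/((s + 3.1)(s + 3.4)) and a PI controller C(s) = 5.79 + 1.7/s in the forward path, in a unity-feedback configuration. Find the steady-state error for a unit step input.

The open loop C(s)G(s) has a pole at the origin (type 1), so the static position error constant is infinite and e_ss = 1/(1+∞) = 0.

0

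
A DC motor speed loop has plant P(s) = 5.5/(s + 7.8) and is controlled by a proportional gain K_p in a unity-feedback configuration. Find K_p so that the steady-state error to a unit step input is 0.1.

The loop is type 0, so e_ss(step) = 1/(1 + K_pos) with K_pos = K_p·P(0).
P(0) = 0.7051. Require 1/(1 + K_p·0.7051) = 0.1, so 1 + 0.7051·K_p = 10.
K_p = (10 − 1)/0.7051 = 12.8.

K_p = 12.8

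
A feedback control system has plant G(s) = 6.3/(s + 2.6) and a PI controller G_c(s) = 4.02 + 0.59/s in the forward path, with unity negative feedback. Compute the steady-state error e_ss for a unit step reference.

0

The open loop G_c(s)G(s) has a pole at the origin (type 1), so the static position error constant is infinite and e_ss = 1/(1+∞) = 0.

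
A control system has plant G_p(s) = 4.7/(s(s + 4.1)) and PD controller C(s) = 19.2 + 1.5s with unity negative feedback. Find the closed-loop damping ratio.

Forward path: (19.2 + 1.5s)·4.7/(s(s+4.1)). The closed-loop characteristic equation is s² + (4.1 + 4.7·1.5)s + 4.7·19.2 = 0.
That is s² + 11.15s + 90.24 = 0, so ω_n = 9.499 rad/s and ζ = 11.15/(2·9.499) = 0.5869.

ζ = 0.587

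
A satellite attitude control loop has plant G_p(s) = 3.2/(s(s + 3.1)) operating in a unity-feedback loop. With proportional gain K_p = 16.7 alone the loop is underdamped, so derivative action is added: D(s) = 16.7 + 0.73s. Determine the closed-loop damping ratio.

Forward path: (16.7 + 0.73s)·3.2/(s(s+3.1)). The closed-loop characteristic equation is s² + (3.1 + 3.2·0.73)s + 3.2·16.7 = 0.
That is s² + 5.436s + 53.44 = 0, so ω_n = 7.31 rad/s and ζ = 5.436/(2·7.31) = 0.3718.

ζ = 0.372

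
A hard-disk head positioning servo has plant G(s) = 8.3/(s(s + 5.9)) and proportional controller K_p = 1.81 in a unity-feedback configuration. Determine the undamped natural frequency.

ω_n = 3.88 rad/s

With unity feedback the closed-loop characteristic equation is s² + 5.9s + 1.81·8.3 = s² + 5.9s + 15.02 = 0.
Matching s² + 2ζω_n s + ω_n²: ω_n = √15.02 = 3.876 rad/s and 2ζω_n = 5.9, so ζ = 5.9/(2·3.876) = 0.761.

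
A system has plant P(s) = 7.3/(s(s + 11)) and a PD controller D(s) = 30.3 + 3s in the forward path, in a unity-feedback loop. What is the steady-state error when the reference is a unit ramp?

0.0497

The loop has one pole at the origin (type 1). Velocity error constant K_v = lim_{s→0} s·D(s)P(s) = 30.3·7.3/11 = 20.11.
Steady-state error to a unit ramp: e_ss = 1/K_v = 0.0497.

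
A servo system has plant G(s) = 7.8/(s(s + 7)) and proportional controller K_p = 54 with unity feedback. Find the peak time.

The closed-loop denominator s² + 7s + 421.2 gives ω_n = √421.2 = 20.52 and ζ = 7/(2ω_n) = 0.1705.
Damped frequency ω_d = ω_n√(1−ζ²) = 20.22 rad/s, so peak time T_p = π/ω_d = 0.155 s.

T_p = 0.155 s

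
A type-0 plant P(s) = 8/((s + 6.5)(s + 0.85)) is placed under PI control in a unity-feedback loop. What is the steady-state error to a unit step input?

The PI controller's integrator makes the forward path type 1, so e_ss to a step is zero.

0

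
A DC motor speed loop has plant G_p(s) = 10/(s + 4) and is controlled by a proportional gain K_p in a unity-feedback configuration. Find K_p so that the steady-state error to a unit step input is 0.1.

K_p = 3.6

The loop is type 0, so e_ss(step) = 1/(1 + K_pos) with K_pos = K_p·G_p(0).
G_p(0) = 2.5. Require 1/(1 + K_p·2.5) = 0.1, so 1 + 2.5·K_p = 10.
K_p = (10 − 1)/2.5 = 3.6.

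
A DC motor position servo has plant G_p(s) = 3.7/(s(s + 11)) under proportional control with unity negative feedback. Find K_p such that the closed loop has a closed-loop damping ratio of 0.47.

Closed-loop characteristic equation: s² + 11s + K_p·3.7 = 0.
So ω_n = √(3.7K_p) and 2ζω_n = 11, giving ζ = 11/(2√(3.7K_p)).
Setting ζ = 0.47: √(3.7K_p) = 11/(2·0.47) = 11.7, so K_p = 136.9/3.7 = 37.

K_p = 37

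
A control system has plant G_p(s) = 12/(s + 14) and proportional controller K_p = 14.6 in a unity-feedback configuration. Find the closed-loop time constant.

Closed-loop transfer function: T(s) = K_p·G_p(s)/(1 + K_p·G_p(s)) = 175.2/(s + 14 + 175.2) = 175.2/(s + 189.2).
Time constant τ = 1/189.2 = 0.00529 s.

τ = 0.00529 s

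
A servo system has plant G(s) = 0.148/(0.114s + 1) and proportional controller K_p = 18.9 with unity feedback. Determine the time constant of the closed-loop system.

τ = 0.03 s

Closed loop: T(s) = K_p·G/(1+K_p·G) = 2.797/(0.114s + 1 + 2.797), with pole at s = −(1 + 2.797)/0.114 = −33.31.
Closed-loop time constant τ = 1/33.31 = 0.03 s.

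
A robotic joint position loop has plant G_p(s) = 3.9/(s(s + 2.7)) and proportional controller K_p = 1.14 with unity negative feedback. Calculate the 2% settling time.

T_s ≈ 2.96 s

From 1 + K_pG_p(s) = 0: s² + 2.7s + 4.446 = 0 ⇒ ω_n = 2.109, ζ = 0.6402.
2% settling time T_s ≈ 4/(ζω_n) = 4/1.35 = 2.96 s.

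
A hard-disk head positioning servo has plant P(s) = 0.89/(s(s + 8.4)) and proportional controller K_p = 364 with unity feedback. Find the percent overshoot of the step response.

47.1%

From 1 + K_pP(s) = 0: s² + 8.4s + 324 = 0 ⇒ ω_n = 18, ζ = 0.2333.
%OS = 100·exp(−πζ/√(1−ζ²)) = 100·exp(−π·0.2333/√0.9455) = 47.1%.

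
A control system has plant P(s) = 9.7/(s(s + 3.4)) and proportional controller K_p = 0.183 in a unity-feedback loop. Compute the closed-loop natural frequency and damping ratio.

1 + K_p·P(s) = 0 gives s² + 3.4s + 1.775 = 0.
Matching s² + 2ζω_n s + ω_n²: ω_n = √1.775 = 1.332 rad/s and 2ζω_n = 3.4, so ζ = 3.4/(2·1.332) = 1.28.

ω_n = 1.33 rad/s, ζ = 1.28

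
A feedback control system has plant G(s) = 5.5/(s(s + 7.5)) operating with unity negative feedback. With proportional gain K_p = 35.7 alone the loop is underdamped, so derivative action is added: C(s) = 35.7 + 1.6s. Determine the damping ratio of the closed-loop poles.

Forward path: (35.7 + 1.6s)·5.5/(s(s+7.5)). The closed-loop characteristic equation is s² + (7.5 + 5.5·1.6)s + 5.5·35.7 = 0.
That is s² + 16.3s + 196.4 = 0, so ω_n = 14.01 rad/s and ζ = 16.3/(2·14.01) = 0.5816.

ζ = 0.582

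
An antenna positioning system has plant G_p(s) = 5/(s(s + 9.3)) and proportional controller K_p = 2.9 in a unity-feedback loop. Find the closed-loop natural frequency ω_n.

ω_n = 3.81 rad/s

The closed-loop denominator is s(s+9.3) + 2.9·5 = s² + 9.3s + 14.5.
Matching s² + 2ζω_n s + ω_n²: ω_n = √14.5 = 3.808 rad/s and 2ζω_n = 9.3, so ζ = 9.3/(2·3.808) = 1.22.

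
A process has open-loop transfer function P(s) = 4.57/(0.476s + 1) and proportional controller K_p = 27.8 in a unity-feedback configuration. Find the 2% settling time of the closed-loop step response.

T_s ≈ 0.0149 s

Closed loop: T(s) = K_p·P/(1+K_p·P) = 127/(0.476s + 1 + 127), with pole at s = −(1 + 127)/0.476 = −269.
τ = 1/269 = 0.003717 s, so 2% settling time ≈ 4τ = 0.0149 s.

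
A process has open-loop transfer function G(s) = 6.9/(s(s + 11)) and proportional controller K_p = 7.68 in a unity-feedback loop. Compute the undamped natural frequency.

ω_n = 7.28 rad/s

With unity feedback the closed-loop characteristic equation is s² + 11s + 7.68·6.9 = s² + 11s + 52.99 = 0.
Matching s² + 2ζω_n s + ω_n²: ω_n = √52.99 = 7.28 rad/s and 2ζω_n = 11, so ζ = 11/(2·7.28) = 0.756.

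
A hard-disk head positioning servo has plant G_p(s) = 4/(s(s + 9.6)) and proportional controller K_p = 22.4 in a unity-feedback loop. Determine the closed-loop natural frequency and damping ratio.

1 + K_p·G_p(s) = 0 gives s² + 9.6s + 89.6 = 0.
So ω_n² = 89.6 ⇒ ω_n = 9.466 rad/s, and ζ = 9.6/(2ω_n) = 0.507.

ω_n = 9.47 rad/s, ζ = 0.507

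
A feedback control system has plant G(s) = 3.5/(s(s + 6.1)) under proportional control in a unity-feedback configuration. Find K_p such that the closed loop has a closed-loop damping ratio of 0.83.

K_p = 3.86

Closed-loop characteristic equation: s² + 6.1s + K_p·3.5 = 0.
So ω_n = √(3.5K_p) and 2ζω_n = 6.1, giving ζ = 6.1/(2√(3.5K_p)).
Setting ζ = 0.83: √(3.5K_p) = 6.1/(2·0.83) = 3.675, so K_p = 13.5/3.5 = 3.86.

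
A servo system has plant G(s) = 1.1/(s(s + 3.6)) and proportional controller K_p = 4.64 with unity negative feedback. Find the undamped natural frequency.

The closed-loop denominator is s(s+3.6) + 4.64·1.1 = s² + 3.6s + 5.104.
Matching s² + 2ζω_n s + ω_n²: ω_n = √5.104 = 2.259 rad/s and 2ζω_n = 3.6, so ζ = 3.6/(2·2.259) = 0.797.

ω_n = 2.26 rad/s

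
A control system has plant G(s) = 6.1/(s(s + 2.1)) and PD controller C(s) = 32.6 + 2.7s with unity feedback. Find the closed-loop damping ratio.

ζ = 0.658

Forward path: (32.6 + 2.7s)·6.1/(s(s+2.1)). The closed-loop characteristic equation is s² + (2.1 + 6.1·2.7)s + 6.1·32.6 = 0.
That is s² + 18.57s + 198.9 = 0, so ω_n = 14.1 rad/s and ζ = 18.57/(2·14.1) = 0.6584.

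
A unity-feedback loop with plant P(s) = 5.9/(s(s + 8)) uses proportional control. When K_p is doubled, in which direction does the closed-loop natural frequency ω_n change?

increase

ω_n = √(5.9·K_p), which grows with K_p.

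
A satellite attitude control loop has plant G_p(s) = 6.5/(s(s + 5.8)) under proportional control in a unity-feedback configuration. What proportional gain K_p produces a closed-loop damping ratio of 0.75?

Closed-loop characteristic equation: s² + 5.8s + K_p·6.5 = 0.
So ω_n = √(6.5K_p) and 2ζω_n = 5.8, giving ζ = 5.8/(2√(6.5K_p)).
Setting ζ = 0.75: √(6.5K_p) = 5.8/(2·0.75) = 3.867, so K_p = 14.95/6.5 = 2.3.

K_p = 2.3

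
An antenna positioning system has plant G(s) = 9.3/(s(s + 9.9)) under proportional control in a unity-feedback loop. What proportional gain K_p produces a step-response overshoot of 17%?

K_p = 10.9

From %OS = 100·exp(−πζ/√(1−ζ²)) = 17%, ζ = −ln(0.17)/√(π²+ln²(0.17)) = 0.4913.
Characteristic equation s² + 9.9s + 9.3K_p = 0 gives ζ = 9.9/(2√(9.3K_p)).
Setting ζ = 0.4913: √(9.3K_p) = 9.9/(2·0.4913) = 10.08, so K_p = 101.5/9.3 = 10.9.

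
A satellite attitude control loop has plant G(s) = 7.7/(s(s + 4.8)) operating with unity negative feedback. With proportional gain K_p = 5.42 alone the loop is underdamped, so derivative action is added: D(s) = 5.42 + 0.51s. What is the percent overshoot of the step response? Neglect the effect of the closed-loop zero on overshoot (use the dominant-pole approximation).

Forward path: (5.42 + 0.51s)·7.7/(s(s+4.8)). The closed-loop characteristic equation is s² + (4.8 + 7.7·0.51)s + 7.7·5.42 = 0.
That is s² + 8.727s + 41.73 = 0, so ω_n = 6.46 rad/s and ζ = 8.727/(2·6.46) = 0.6754.
%OS = 100·exp(−πζ/√(1−ζ²)) = 5.63%.

5.63%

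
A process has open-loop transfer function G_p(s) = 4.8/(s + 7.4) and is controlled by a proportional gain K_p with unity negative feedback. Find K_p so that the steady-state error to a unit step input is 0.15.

For a type-0 loop with proportional control, e_ss = 1/(1 + K_p·G_p(0)).
G_p(0) = 0.6486. Require 1/(1 + K_p·0.6486) = 0.15, so 1 + 0.6486·K_p = 6.667.
K_p = (6.667 − 1)/0.6486 = 8.74.

K_p = 8.74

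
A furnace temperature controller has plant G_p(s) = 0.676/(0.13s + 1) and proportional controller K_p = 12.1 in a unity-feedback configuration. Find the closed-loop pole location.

Closed loop: T(s) = K_p·G_p/(1+K_p·G_p) = 8.18/(0.13s + 1 + 8.18), with pole at s = −(1 + 8.18)/0.13 = −70.61.

s = -70.61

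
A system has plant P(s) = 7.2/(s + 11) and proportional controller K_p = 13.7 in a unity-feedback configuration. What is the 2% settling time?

Closed-loop transfer function: T(s) = K_p·P(s)/(1 + K_p·P(s)) = 98.64/(s + 11 + 98.64) = 98.64/(s + 109.6).
Time constant τ = 1/109.6 = 0.009121 s, so the 2% settling time is about 4τ = 0.0365 s.

T_s ≈ 0.0365 s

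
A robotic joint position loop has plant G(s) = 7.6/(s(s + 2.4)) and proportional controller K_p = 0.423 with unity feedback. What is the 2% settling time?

T_s ≈ 3.33 s

The closed-loop denominator s² + 2.4s + 3.215 gives ω_n = √3.215 = 1.793 and ζ = 2.4/(2ω_n) = 0.6693.
2% settling time T_s ≈ 4/(ζω_n) = 4/1.2 = 3.33 s.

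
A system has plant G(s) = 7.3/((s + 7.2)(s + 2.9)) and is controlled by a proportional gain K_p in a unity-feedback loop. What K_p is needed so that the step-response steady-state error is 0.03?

Steady-state error for a unit step on this type-0 loop is 1/(1 + K_p·G(0)).
G(0) = 0.3496. Require 1/(1 + K_p·0.3496) = 0.03, so 1 + 0.3496·K_p = 33.33.
K_p = (33.33 − 1)/0.3496 = 92.5.

K_p = 92.5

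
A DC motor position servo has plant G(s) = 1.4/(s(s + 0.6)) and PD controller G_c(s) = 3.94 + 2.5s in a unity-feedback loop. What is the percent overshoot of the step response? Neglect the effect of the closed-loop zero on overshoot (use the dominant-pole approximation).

Forward path: (3.94 + 2.5s)·1.4/(s(s+0.6)). The closed-loop characteristic equation is s² + (0.6 + 1.4·2.5)s + 1.4·3.94 = 0.
That is s² + 4.1s + 5.516 = 0, so ω_n = 2.349 rad/s and ζ = 4.1/(2·2.349) = 0.8729.
%OS = 100·exp(−πζ/√(1−ζ²)) = 0.363%.

0.363%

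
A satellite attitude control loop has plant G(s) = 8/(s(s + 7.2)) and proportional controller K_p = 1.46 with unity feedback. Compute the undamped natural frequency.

ω_n = 3.42 rad/s

1 + K_p·G(s) = 0 gives s² + 7.2s + 11.68 = 0.
So ω_n² = 11.68 ⇒ ω_n = 3.418 rad/s, and ζ = 7.2/(2ω_n) = 1.05.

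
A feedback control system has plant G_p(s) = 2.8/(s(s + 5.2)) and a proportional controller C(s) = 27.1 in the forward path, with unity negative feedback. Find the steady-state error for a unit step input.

The open loop C(s)G_p(s) has a pole at the origin (type 1), so the static position error constant is infinite and e_ss = 1/(1+∞) = 0.

0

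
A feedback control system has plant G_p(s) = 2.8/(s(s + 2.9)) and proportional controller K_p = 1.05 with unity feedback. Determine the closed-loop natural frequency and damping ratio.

With unity feedback the closed-loop characteristic equation is s² + 2.9s + 1.05·2.8 = s² + 2.9s + 2.94 = 0.
So ω_n² = 2.94 ⇒ ω_n = 1.715 rad/s, and ζ = 2.9/(2ω_n) = 0.846.

ω_n = 1.71 rad/s, ζ = 0.846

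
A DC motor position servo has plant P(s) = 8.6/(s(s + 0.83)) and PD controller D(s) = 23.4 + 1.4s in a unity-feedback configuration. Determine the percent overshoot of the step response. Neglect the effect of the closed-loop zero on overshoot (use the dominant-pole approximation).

Forward path: (23.4 + 1.4s)·8.6/(s(s+0.83)). The closed-loop characteristic equation is s² + (0.83 + 8.6·1.4)s + 8.6·23.4 = 0.
That is s² + 12.87s + 201.2 = 0, so ω_n = 14.19 rad/s and ζ = 12.87/(2·14.19) = 0.4536.
%OS = 100·exp(−πζ/√(1−ζ²)) = 20.2%.

20.2%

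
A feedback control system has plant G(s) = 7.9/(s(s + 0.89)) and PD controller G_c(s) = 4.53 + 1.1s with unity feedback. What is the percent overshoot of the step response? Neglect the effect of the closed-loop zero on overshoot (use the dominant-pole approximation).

Forward path: (4.53 + 1.1s)·7.9/(s(s+0.89)). The closed-loop characteristic equation is s² + (0.89 + 7.9·1.1)s + 7.9·4.53 = 0.
That is s² + 9.58s + 35.79 = 0, so ω_n = 5.982 rad/s and ζ = 9.58/(2·5.982) = 0.8007.
%OS = 100·exp(−πζ/√(1−ζ²)) = 1.5%.

1.5%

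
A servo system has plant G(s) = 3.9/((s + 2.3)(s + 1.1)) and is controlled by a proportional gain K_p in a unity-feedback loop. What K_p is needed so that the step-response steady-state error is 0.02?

Steady-state error for a unit step on this type-0 loop is 1/(1 + K_p·G(0)).
G(0) = 1.542. Require 1/(1 + K_p·1.542) = 0.02, so 1 + 1.542·K_p = 50.
K_p = (50 − 1)/1.542 = 31.8.

K_p = 31.8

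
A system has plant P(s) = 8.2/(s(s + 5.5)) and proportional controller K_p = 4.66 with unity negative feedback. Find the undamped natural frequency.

The closed-loop denominator is s(s+5.5) + 4.66·8.2 = s² + 5.5s + 38.21.
So ω_n² = 38.21 ⇒ ω_n = 6.182 rad/s, and ζ = 5.5/(2ω_n) = 0.445.

ω_n = 6.18 rad/s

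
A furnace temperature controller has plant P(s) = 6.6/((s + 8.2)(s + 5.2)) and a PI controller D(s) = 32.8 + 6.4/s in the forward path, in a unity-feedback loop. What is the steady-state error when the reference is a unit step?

The open loop D(s)P(s) has a pole at the origin (type 1), so the static position error constant is infinite and e_ss = 1/(1+∞) = 0.

0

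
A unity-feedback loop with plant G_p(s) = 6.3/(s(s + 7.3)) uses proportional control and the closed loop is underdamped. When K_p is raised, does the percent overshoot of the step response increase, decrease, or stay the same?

ζ = 7.3/(2√(6.3K_p)) decreases as K_p grows; lower damping means more overshoot.

increase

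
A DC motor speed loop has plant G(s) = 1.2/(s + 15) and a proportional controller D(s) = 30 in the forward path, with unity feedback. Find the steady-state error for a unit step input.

0.294

The loop is type 0. Static position error constant K_pos = D(0)·G(0) = 30·0.08 = 2.4.
Steady-state error to a unit step: e_ss = 1/(1+K_pos) = 1/3.4 = 0.294.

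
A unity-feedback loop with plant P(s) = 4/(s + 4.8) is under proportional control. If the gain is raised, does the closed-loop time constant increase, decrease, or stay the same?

decrease

The closed-loop bandwidth 4.8+K_p·4 grows with K_p, so τ shrinks.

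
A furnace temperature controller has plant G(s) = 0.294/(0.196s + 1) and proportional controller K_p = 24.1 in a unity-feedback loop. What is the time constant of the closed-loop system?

τ = 0.0242 s

Closed loop: T(s) = K_p·G/(1+K_p·G) = 7.085/(0.196s + 1 + 7.085), with pole at s = −(1 + 7.085)/0.196 = −41.25.
Closed-loop time constant τ = 1/41.25 = 0.0242 s.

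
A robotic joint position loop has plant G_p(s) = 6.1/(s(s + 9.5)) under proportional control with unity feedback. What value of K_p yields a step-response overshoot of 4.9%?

From %OS = 100·exp(−πζ/√(1−ζ²)) = 4.9%, ζ = −ln(0.049)/√(π²+ln²(0.049)) = 0.6925.
Characteristic equation s² + 9.5s + 6.1K_p = 0 gives ζ = 9.5/(2√(6.1K_p)).
Setting ζ = 0.6925: √(6.1K_p) = 9.5/(2·0.6925) = 6.859, so K_p = 47.04/6.1 = 7.71.

K_p = 7.71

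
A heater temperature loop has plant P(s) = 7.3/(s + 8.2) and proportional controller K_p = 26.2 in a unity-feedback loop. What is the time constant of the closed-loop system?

τ = 0.00501 s

Closed-loop transfer function: T(s) = K_p·P(s)/(1 + K_p·P(s)) = 191.3/(s + 8.2 + 191.3) = 191.3/(s + 199.5).
Time constant τ = 1/199.5 = 0.00501 s.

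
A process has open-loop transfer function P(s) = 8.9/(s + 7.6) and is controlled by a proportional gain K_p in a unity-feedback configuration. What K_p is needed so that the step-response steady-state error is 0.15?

For a type-0 loop with proportional control, e_ss = 1/(1 + K_p·P(0)).
P(0) = 1.171. Require 1/(1 + K_p·1.171) = 0.15, so 1 + 1.171·K_p = 6.667.
K_p = (6.667 − 1)/1.171 = 4.84.

K_p = 4.84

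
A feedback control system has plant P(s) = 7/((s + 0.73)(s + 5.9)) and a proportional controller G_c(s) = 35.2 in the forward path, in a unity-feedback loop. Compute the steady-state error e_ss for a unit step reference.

0.0172

The loop is type 0. Static position error constant K_pos = G_c(0)·P(0) = 35.2·1.625 = 57.21.
Steady-state error to a unit step: e_ss = 1/(1+K_pos) = 1/58.21 = 0.0172.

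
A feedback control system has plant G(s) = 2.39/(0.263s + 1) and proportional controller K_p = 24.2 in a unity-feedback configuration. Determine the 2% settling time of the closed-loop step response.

Closed loop: T(s) = K_p·G/(1+K_p·G) = 57.84/(0.263s + 1 + 57.84), with pole at s = −(1 + 57.84)/0.263 = −223.7.
τ = 1/223.7 = 0.00447 s, so 2% settling time ≈ 4τ = 0.0179 s.

T_s ≈ 0.0179 s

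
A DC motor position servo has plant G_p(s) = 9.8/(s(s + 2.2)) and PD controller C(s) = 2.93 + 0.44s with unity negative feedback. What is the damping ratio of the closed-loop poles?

ζ = 0.608

Forward path: (2.93 + 0.44s)·9.8/(s(s+2.2)). The closed-loop characteristic equation is s² + (2.2 + 9.8·0.44)s + 9.8·2.93 = 0.
That is s² + 6.512s + 28.71 = 0, so ω_n = 5.359 rad/s and ζ = 6.512/(2·5.359) = 0.6076.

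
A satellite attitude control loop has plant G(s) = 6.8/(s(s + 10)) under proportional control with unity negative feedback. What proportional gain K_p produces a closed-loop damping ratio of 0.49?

K_p = 15.3

Closed-loop characteristic equation: s² + 10s + K_p·6.8 = 0.
So ω_n = √(6.8K_p) and 2ζω_n = 10, giving ζ = 10/(2√(6.8K_p)).
Setting ζ = 0.49: √(6.8K_p) = 10/(2·0.49) = 10.2, so K_p = 104.1/6.8 = 15.3.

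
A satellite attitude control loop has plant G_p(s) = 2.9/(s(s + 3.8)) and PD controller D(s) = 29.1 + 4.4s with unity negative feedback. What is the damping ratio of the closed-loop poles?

ζ = 0.901

Forward path: (29.1 + 4.4s)·2.9/(s(s+3.8)). The closed-loop characteristic equation is s² + (3.8 + 2.9·4.4)s + 2.9·29.1 = 0.
That is s² + 16.56s + 84.39 = 0, so ω_n = 9.186 rad/s and ζ = 16.56/(2·9.186) = 0.9013.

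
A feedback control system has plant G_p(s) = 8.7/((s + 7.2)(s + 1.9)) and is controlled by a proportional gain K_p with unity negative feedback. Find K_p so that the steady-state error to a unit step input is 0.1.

K_p = 14.2

The loop is type 0, so e_ss(step) = 1/(1 + K_pos) with K_pos = K_p·G_p(0).
G_p(0) = 0.636. Require 1/(1 + K_p·0.636) = 0.1, so 1 + 0.636·K_p = 10.
K_p = (10 − 1)/0.636 = 14.2.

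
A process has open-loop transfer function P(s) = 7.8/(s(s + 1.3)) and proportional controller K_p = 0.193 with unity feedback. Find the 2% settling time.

The closed-loop denominator s² + 1.3s + 1.505 gives ω_n = √1.505 = 1.227 and ζ = 1.3/(2ω_n) = 0.5298.
2% settling time T_s ≈ 4/(ζω_n) = 4/0.65 = 6.15 s.

T_s ≈ 6.15 s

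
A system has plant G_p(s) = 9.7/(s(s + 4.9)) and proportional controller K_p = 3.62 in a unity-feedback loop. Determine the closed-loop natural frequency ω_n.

ω_n = 5.93 rad/s

With unity feedback the closed-loop characteristic equation is s² + 4.9s + 3.62·9.7 = s² + 4.9s + 35.11 = 0.
So ω_n² = 35.11 ⇒ ω_n = 5.926 rad/s, and ζ = 4.9/(2ω_n) = 0.413.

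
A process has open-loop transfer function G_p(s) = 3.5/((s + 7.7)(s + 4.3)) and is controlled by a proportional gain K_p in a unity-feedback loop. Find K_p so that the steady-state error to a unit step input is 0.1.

Steady-state error for a unit step on this type-0 loop is 1/(1 + K_p·G_p(0)).
G_p(0) = 0.1057. Require 1/(1 + K_p·0.1057) = 0.1, so 1 + 0.1057·K_p = 10.
K_p = (10 − 1)/0.1057 = 85.1.

K_p = 85.1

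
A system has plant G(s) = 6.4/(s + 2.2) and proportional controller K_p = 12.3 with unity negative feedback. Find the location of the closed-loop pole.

s = -80.92

Closed-loop transfer function: T(s) = K_p·G(s)/(1 + K_p·G(s)) = 78.72/(s + 2.2 + 78.72) = 78.72/(s + 80.92).
The closed-loop pole is at s = −80.92.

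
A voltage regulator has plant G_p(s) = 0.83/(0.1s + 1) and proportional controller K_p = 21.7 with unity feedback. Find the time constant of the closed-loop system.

Closed loop: T(s) = K_p·G_p/(1+K_p·G_p) = 18.01/(0.1s + 1 + 18.01), with pole at s = −(1 + 18.01)/0.1 = −190.1.
Closed-loop time constant τ = 1/190.1 = 0.00526 s.

τ = 0.00526 s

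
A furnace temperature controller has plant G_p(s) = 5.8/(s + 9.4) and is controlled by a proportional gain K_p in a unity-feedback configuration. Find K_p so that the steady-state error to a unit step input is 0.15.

Steady-state error for a unit step on this type-0 loop is 1/(1 + K_p·G_p(0)).
G_p(0) = 0.617. Require 1/(1 + K_p·0.617) = 0.15, so 1 + 0.617·K_p = 6.667.
K_p = (6.667 − 1)/0.617 = 9.18.

K_p = 9.18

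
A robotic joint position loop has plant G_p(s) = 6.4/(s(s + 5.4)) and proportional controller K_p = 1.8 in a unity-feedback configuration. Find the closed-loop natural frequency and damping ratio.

ω_n = 3.39 rad/s, ζ = 0.795

The closed-loop denominator is s(s+5.4) + 1.8·6.4 = s² + 5.4s + 11.52.
Matching s² + 2ζω_n s + ω_n²: ω_n = √11.52 = 3.394 rad/s and 2ζω_n = 5.4, so ζ = 5.4/(2·3.394) = 0.795.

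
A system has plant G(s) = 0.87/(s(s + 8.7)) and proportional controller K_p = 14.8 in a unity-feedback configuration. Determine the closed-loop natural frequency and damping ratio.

ω_n = 3.59 rad/s, ζ = 1.21

With unity feedback the closed-loop characteristic equation is s² + 8.7s + 14.8·0.87 = s² + 8.7s + 12.88 = 0.
So ω_n² = 12.88 ⇒ ω_n = 3.588 rad/s, and ζ = 8.7/(2ω_n) = 1.21.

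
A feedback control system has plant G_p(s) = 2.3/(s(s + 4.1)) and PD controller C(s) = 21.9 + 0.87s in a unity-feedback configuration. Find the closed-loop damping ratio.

ζ = 0.43

Forward path: (21.9 + 0.87s)·2.3/(s(s+4.1)). The closed-loop characteristic equation is s² + (4.1 + 2.3·0.87)s + 2.3·21.9 = 0.
That is s² + 6.101s + 50.37 = 0, so ω_n = 7.097 rad/s and ζ = 6.101/(2·7.097) = 0.4298.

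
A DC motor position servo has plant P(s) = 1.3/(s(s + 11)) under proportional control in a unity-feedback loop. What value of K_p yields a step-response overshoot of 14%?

From %OS = 100·exp(−πζ/√(1−ζ²)) = 14%, ζ = −ln(0.14)/√(π²+ln²(0.14)) = 0.5305.
Characteristic equation s² + 11s + 1.3K_p = 0 gives ζ = 11/(2√(1.3K_p)).
Setting ζ = 0.5305: √(1.3K_p) = 11/(2·0.5305) = 10.37, so K_p = 107.5/1.3 = 82.7.

K_p = 82.7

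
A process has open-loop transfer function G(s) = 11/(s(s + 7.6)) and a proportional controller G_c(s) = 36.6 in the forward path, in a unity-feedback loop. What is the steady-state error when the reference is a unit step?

The open loop G_c(s)G(s) has a pole at the origin (type 1), so the static position error constant is infinite and e_ss = 1/(1+∞) = 0.

0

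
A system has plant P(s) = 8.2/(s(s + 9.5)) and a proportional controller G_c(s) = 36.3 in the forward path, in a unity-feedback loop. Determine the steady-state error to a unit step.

The open loop G_c(s)P(s) has a pole at the origin (type 1), so the static position error constant is infinite and e_ss = 1/(1+∞) = 0.

0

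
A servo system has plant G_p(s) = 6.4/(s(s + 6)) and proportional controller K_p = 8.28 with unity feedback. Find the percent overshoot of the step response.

24.1%

Closed-loop characteristic equation: s² + 6s + 52.99 = 0, so ω_n = 7.28 rad/s and ζ = 6/(2·7.28) = 0.4121.
%OS = 100·exp(−πζ/√(1−ζ²)) = 100·exp(−π·0.4121/√0.8302) = 24.1%.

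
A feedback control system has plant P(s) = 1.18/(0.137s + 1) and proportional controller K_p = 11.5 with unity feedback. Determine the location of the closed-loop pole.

Closed loop: T(s) = K_p·P/(1+K_p·P) = 13.57/(0.137s + 1 + 13.57), with pole at s = −(1 + 13.57)/0.137 = −106.4.

s = -106.4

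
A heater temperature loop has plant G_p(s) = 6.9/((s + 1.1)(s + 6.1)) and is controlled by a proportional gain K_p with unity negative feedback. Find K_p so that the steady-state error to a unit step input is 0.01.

The loop is type 0, so e_ss(step) = 1/(1 + K_pos) with K_pos = K_p·G_p(0).
G_p(0) = 1.028. Require 1/(1 + K_p·1.028) = 0.01, so 1 + 1.028·K_p = 100.
K_p = (100 − 1)/1.028 = 96.3.

K_p = 96.3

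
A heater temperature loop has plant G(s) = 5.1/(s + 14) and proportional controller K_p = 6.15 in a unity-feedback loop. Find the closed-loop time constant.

Closed-loop transfer function: T(s) = K_p·G(s)/(1 + K_p·G(s)) = 31.36/(s + 14 + 31.36) = 31.36/(s + 45.36).
Time constant τ = 1/45.36 = 0.022 s.

τ = 0.022 s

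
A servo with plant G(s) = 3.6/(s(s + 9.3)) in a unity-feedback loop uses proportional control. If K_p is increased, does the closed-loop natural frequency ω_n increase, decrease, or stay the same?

increase

ω_n = √(3.6·K_p), which grows with K_p.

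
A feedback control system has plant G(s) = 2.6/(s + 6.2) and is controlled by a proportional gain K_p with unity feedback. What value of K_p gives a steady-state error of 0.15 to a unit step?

The loop is type 0, so e_ss(step) = 1/(1 + K_pos) with K_pos = K_p·G(0).
G(0) = 0.4194. Require 1/(1 + K_p·0.4194) = 0.15, so 1 + 0.4194·K_p = 6.667.
K_p = (6.667 − 1)/0.4194 = 13.5.

K_p = 13.5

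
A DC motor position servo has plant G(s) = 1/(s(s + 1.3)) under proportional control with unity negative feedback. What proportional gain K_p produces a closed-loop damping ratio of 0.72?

Closed-loop characteristic equation: s² + 1.3s + K_p·1 = 0.
So ω_n = √(1K_p) and 2ζω_n = 1.3, giving ζ = 1.3/(2√(1K_p)).
Setting ζ = 0.72: √(1K_p) = 1.3/(2·0.72) = 0.9028, so K_p = 0.815/1 = 0.815.

K_p = 0.815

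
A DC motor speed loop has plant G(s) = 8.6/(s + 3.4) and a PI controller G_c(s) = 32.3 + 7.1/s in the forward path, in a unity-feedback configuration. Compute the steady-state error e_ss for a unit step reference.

The open loop G_c(s)G(s) has a pole at the origin (type 1), so the static position error constant is infinite and e_ss = 1/(1+∞) = 0.

0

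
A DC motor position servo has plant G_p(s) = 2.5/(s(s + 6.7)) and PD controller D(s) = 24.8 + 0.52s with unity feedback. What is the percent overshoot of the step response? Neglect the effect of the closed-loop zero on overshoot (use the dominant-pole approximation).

Forward path: (24.8 + 0.52s)·2.5/(s(s+6.7)). The closed-loop characteristic equation is s² + (6.7 + 2.5·0.52)s + 2.5·24.8 = 0.
That is s² + 8s + 62 = 0, so ω_n = 7.874 rad/s and ζ = 8/(2·7.874) = 0.508.
%OS = 100·exp(−πζ/√(1−ζ²)) = 15.7%.

15.7%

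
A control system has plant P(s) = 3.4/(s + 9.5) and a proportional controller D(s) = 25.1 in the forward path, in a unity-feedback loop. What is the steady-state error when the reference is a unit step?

The loop is type 0. Static position error constant K_pos = D(0)·P(0) = 25.1·0.3579 = 8.983.
Steady-state error to a unit step: e_ss = 1/(1+K_pos) = 1/9.983 = 0.1.

0.1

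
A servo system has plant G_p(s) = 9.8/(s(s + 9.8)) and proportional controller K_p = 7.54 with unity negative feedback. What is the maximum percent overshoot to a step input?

The closed-loop denominator s² + 9.8s + 73.89 gives ω_n = √73.89 = 8.596 and ζ = 9.8/(2ω_n) = 0.57.
%OS = 100·exp(−πζ/√(1−ζ²)) = 100·exp(−π·0.57/√0.6751) = 11.3%.

11.3%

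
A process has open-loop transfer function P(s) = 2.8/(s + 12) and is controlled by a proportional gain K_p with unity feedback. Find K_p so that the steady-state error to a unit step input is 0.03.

K_p = 139

The loop is type 0, so e_ss(step) = 1/(1 + K_pos) with K_pos = K_p·P(0).
P(0) = 0.2333. Require 1/(1 + K_p·0.2333) = 0.03, so 1 + 0.2333·K_p = 33.33.
K_p = (33.33 − 1)/0.2333 = 139.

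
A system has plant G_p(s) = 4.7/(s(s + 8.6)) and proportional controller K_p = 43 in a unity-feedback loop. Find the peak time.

The closed-loop denominator s² + 8.6s + 202.1 gives ω_n = √202.1 = 14.22 and ζ = 8.6/(2ω_n) = 0.3025.
Damped frequency ω_d = ω_n√(1−ζ²) = 13.55 rad/s, so peak time T_p = π/ω_d = 0.232 s.

T_p = 0.232 s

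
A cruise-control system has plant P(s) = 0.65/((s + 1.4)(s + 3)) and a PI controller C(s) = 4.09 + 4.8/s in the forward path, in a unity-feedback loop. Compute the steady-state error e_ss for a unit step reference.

0

The open loop C(s)P(s) has a pole at the origin (type 1), so the static position error constant is infinite and e_ss = 1/(1+∞) = 0.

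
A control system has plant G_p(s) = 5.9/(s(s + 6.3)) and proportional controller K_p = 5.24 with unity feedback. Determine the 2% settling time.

From 1 + K_pG_p(s) = 0: s² + 6.3s + 30.92 = 0 ⇒ ω_n = 5.56, ζ = 0.5665.
2% settling time T_s ≈ 4/(ζω_n) = 4/3.15 = 1.27 s.

T_s ≈ 1.27 s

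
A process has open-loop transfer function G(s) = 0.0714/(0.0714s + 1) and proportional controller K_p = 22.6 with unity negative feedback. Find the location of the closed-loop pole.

s = -36.61

Closed loop: T(s) = K_p·G/(1+K_p·G) = 1.614/(0.0714s + 1 + 1.614), with pole at s = −(1 + 1.614)/0.0714 = −36.61.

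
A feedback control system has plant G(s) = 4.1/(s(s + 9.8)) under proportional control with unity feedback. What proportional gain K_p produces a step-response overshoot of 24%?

K_p = 34.2

From %OS = 100·exp(−πζ/√(1−ζ²)) = 24%, ζ = −ln(0.24)/√(π²+ln²(0.24)) = 0.4136.
Characteristic equation s² + 9.8s + 4.1K_p = 0 gives ζ = 9.8/(2√(4.1K_p)).
Setting ζ = 0.4136: √(4.1K_p) = 9.8/(2·0.4136) = 11.85, so K_p = 140.4/4.1 = 34.2.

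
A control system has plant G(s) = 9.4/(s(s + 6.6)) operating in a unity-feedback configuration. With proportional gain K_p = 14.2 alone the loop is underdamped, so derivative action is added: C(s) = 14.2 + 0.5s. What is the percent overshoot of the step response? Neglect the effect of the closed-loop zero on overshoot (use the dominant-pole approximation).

17.2%

Forward path: (14.2 + 0.5s)·9.4/(s(s+6.6)). The closed-loop characteristic equation is s² + (6.6 + 9.4·0.5)s + 9.4·14.2 = 0.
That is s² + 11.3s + 133.5 = 0, so ω_n = 11.55 rad/s and ζ = 11.3/(2·11.55) = 0.489.
%OS = 100·exp(−πζ/√(1−ζ²)) = 17.2%.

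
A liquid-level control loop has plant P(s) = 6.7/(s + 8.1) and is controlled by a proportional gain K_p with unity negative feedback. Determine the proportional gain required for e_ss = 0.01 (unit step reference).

K_p = 120

Steady-state error for a unit step on this type-0 loop is 1/(1 + K_p·P(0)).
P(0) = 0.8272. Require 1/(1 + K_p·0.8272) = 0.01, so 1 + 0.8272·K_p = 100.
K_p = (100 − 1)/0.8272 = 120.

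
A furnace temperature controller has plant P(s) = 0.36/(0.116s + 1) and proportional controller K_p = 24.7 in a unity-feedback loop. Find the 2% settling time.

Closed loop: T(s) = K_p·P/(1+K_p·P) = 8.892/(0.116s + 1 + 8.892), with pole at s = −(1 + 8.892)/0.116 = −85.28.
τ = 1/85.28 = 0.01173 s, so 2% settling time ≈ 4τ = 0.0469 s.

T_s ≈ 0.0469 s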